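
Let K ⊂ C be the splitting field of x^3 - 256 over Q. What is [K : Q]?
[K : Q] = 6

The roots of x^3 - 256 are ∛256, ω∛256, ω^2∛256 where ω = e^(2πi/3) is a primitive cube root of unity, so K = Q(∛256, ω). Now [Q(∛256):Q] = 3 (since 256 is not a perfect cube, x^3 - 256 is irreducible) and [Q(ω):Q] = 2. Both 2 and 3 divide [K:Q], and [K:Q] ≤ 3·2 = 6, so [K:Q] = 6. (Equivalently: Q(∛256) ⊂ R but ω ∉ R, so [K : Q(∛256)] = 2.)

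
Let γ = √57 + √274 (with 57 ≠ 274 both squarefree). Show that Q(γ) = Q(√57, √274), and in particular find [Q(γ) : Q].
[Q(γ) : Q] = 4 (equivalently, Q(γ) = Q(√57, √274))

Obviously Q(γ) ⊆ Q(√57, √274), and [Q(√57, √274):Q] = 4 (since 57, 274 are distinct squarefree integers > 1 with 15618 not a perfect square). To show equality we compute the minimal polynomial of γ. From γ = √57 + √274: γ^2 = 57 + 2√(15618) + 274 = 331 + 2√(15618), so γ^2 - 331 = 2√(15618); squaring, (γ^2 - 331)^2 = 4·15618, i.e. γ^4 - 662γ^2 + 109561 - 62472 = 0, i.e. γ^4 - 662γ^2 + 47089 = 0. So γ is a root of x^4 - 662x^2 + 47089. This polynomial is irreducible over Q: it has no rational root (each ±√57 ± √274 is irrational), and any factorization into two quadratics over Q would force √(15618) ∈ Q (pairing opposite roots) or √57, √274 ∈ Q (other pairings), all impossible. Hence [Q(γ):Q] = 4 = [Q(√57, √274):Q], so Q(γ) = Q(√57, √274).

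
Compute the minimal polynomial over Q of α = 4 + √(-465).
m_α(x) = x^2 - 8x + 481

From α - 4 = √(-465), squaring gives (α - 4)^2 = -465, i.e. α^2 - 8α + 16 = -465, so α^2 - 8α + 481 = 0. The discriminant of x^2 - 8x + 481 is (-8)^2 - 4·(481) = 64 - 1924 = -1860, and 4·(-465) is not a perfect square in Q since -465 is squarefree and ≠ 1. Hence x^2 - 8x + 481 is irreducible over Q and is the minimal polynomial of α.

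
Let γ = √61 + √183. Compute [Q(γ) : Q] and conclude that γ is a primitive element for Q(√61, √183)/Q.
[Q(γ) : Q] = 4 (equivalently, Q(γ) = Q(√61, √183))

Obviously Q(γ) ⊆ Q(√61, √183), and [Q(√61, √183):Q] = 4 (since 61, 183 are distinct squarefree integers > 1 with 11163 not a perfect square). To show equality we compute the minimal polynomial of γ. From γ = √61 + √183: γ^2 = 61 + 2√(11163) + 183 = 244 + 2√(11163), so γ^2 - 244 = 2√(11163); squaring, (γ^2 - 244)^2 = 4·11163, i.e. γ^4 - 488γ^2 + 59536 - 44652 = 0, i.e. γ^4 - 488γ^2 + 14884 = 0. So γ is a root of x^4 - 488x^2 + 14884. This polynomial is irreducible over Q: it has no rational root (each ±√61 ± √183 is irrational), and any factorization into two quadratics over Q would force √(11163) ∈ Q (pairing opposite roots) or √61, √183 ∈ Q (other pairings), all impossible. Hence [Q(γ):Q] = 4 = [Q(√61, √183):Q], so Q(γ) = Q(√61, √183).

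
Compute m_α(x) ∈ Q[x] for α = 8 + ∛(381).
m_α(x) = x^3 - 24x^2 + 192x - 893

Set β = α - 8 = ∛(381), so β^3 = 381. Then (α - 8)^3 - 381 = 0, i.e. α is a root of g(x) = (x - 8)^3 - 381 = x^3 - 24x^2 + 192x - 893. Since g(x) = h(x - 8) where h(x) = x^3 - 381, and h is irreducible over Q (because 381 is not a perfect cube, so h has no rational root, and a monic cubic with no rational root is irreducible), g is also irreducible (irreducibility is preserved under the substitution x → x - 8). Hence m_α(x) = x^3 - 24x^2 + 192x - 893.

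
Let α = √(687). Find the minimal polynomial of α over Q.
m_α(x) = x^2 - 687

α satisfies α^2 - 687 = 0, so x^2 - 687 annihilates α. Since d = 687 is squarefree and ≠ 1, it is not a perfect square in Q, so x^2 - 687 has no rational root and is therefore irreducible over Q (a degree-2 polynomial over a field is irreducible iff it has no root). Hence m_α(x) = x^2 - 687.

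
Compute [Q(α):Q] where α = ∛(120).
[Q(α):Q] = 3

The minimal polynomial of α is x^3 - 120, irreducible over Q since 120 is not a perfect cube (so x^3 - 120 has no rational root). Hence [Q(α):Q] = deg(m_α) = 3.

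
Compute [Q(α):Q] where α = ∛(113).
[Q(α):Q] = 3

The minimal polynomial of α is x^3 - 113, irreducible over Q since 113 is not a perfect cube (so x^3 - 113 has no rational root). Hence [Q(α):Q] = deg(m_α) = 3.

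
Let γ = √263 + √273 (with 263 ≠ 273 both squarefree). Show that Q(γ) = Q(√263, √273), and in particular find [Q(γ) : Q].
[Q(γ) : Q] = 4 (equivalently, Q(γ) = Q(√263, √273))

Obviously Q(γ) ⊆ Q(√263, √273), and [Q(√263, √273):Q] = 4 (since 263, 273 are distinct squarefree integers > 1 with 71799 not a perfect square). To show equality we compute the minimal polynomial of γ. From γ = √263 + √273: γ^2 = 263 + 2√(71799) + 273 = 536 + 2√(71799), so γ^2 - 536 = 2√(71799); squaring, (γ^2 - 536)^2 = 4·71799, i.e. γ^4 - 1072γ^2 + 287296 - 287196 = 0, i.e. γ^4 - 1072γ^2 + 100 = 0. So γ is a root of x^4 - 1072x^2 + 100. This polynomial is irreducible over Q: it has no rational root (each ±√263 ± √273 is irrational), and any factorization into two quadratics over Q would force √(71799) ∈ Q (pairing opposite roots) or √263, √273 ∈ Q (other pairings), all impossible. Hence [Q(γ):Q] = 4 = [Q(√263, √273):Q], so Q(γ) = Q(√263, √273).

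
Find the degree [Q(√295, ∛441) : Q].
[Q(√295, ∛441) : Q] = 6

Let L = Q(√295, ∛441). Since Q(√295) ⊂ L and [Q(√295):Q] = 2, the tower law gives 2 | [L:Q]. Likewise Q(∛441) ⊂ L with [Q(∛441):Q] = 3 (because 441 is not a perfect cube), so 3 | [L:Q]. As gcd(2,3) = 1, [L:Q] is divisible by 6. Conversely L is generated over Q by √295 and ∛441, so [L:Q] ≤ 2·3 = 6. Therefore [Q(√295, ∛441) : Q] = 6.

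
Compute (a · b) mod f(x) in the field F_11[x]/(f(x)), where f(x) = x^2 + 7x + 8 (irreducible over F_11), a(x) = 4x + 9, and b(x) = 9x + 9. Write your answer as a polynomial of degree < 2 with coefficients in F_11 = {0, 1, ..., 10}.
a · b ≡ 8x + 2 (mod f(x))

Multiply in F_11[x]: a(x)·b(x) = (4x + 9)·(9x + 9) = 3x^2 + 7x + 4. This has degree ≥ 2, so divide by f(x) over F_11: 3x^2 + 7x + 4 = (3)·(x^2 + 7x + 8) + (8x + 2). Hence a·b ≡ 8x + 2 (mod f). (F_11[x]/(f) is a field with 11^2 = 121 elements since f is irreducible of degree 2.)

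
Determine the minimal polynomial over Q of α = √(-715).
m_α(x) = x^2 + 715

α satisfies α^2 + 715 = 0, so x^2 + 715 annihilates α. Since d = -715 is squarefree and ≠ 1, it is not a perfect square in Q, so x^2 + 715 has no rational root and is therefore irreducible over Q (a degree-2 polynomial over a field is irreducible iff it has no root). Hence m_α(x) = x^2 + 715.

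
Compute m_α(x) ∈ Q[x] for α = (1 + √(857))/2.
m_α(x) = x^2 - x - 214

From 2α - 1 = √(857), squaring gives (2α - 1)^2 = 857, i.e. 4α^2 - 4α + 1 = 857, so α^2 - α + (1 - 857)/4 = 0. Since 857 ≡ 1 (mod 4), (1 - 857)/4 = -214 ∈ Z. The polynomial x^2 - x - 214 has discriminant 1 - 4·(-214) = 857, which is not a perfect square in Q (d = 857 is squarefree and ≠ 1), so x^2 - x - 214 is irreducible over Q. It is the minimal polynomial of α.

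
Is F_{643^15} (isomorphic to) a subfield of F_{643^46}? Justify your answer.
No: F_{643^15} is not a subfield of F_{643^46}

F_{p^m} embeds in F_{p^n} iff m | n. Here 15 ∤ 46 (since 46 = 3·15 + 1 with remainder 1 ≠ 0), so F_{643^15} is not a subfield of F_{643^46}. Equivalently: if it were, the tower law would give 15 = [F_{643^15}:F_643] dividing [F_{643^46}:F_643] = 46, contradiction.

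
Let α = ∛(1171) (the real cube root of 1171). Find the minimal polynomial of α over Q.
m_α(x) = x^3 - 1171

α satisfies α^3 = 1171, so x^3 - 1171 annihilates α. By the rational root test, a rational root p/q (in lowest terms) of x^3 - 1171 would satisfy p^3 = 1171 q^3, forcing q = 1 and p^3 = 1171; but 1171 is not a perfect cube, contradiction. A monic cubic over Q with no rational root is irreducible (any nontrivial factorization would include a linear factor). Hence x^3 - 1171 is the minimal polynomial of α, and in particular [Q(α):Q] = 3.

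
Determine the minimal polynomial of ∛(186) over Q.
m_α(x) = x^3 - 186

α satisfies α^3 = 186, so x^3 - 186 annihilates α. By the rational root test, a rational root p/q (in lowest terms) of x^3 - 186 would satisfy p^3 = 186 q^3, forcing q = 1 and p^3 = 186; but 186 is not a perfect cube, contradiction. A monic cubic over Q with no rational root is irreducible (any nontrivial factorization would include a linear factor). Hence x^3 - 186 is the minimal polynomial of α, and in particular [Q(α):Q] = 3.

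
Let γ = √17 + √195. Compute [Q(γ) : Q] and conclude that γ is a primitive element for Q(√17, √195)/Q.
[Q(γ) : Q] = 4 (equivalently, Q(γ) = Q(√17, √195))

Obviously Q(γ) ⊆ Q(√17, √195), and [Q(√17, √195):Q] = 4 (since 17, 195 are distinct squarefree integers > 1 with 3315 not a perfect square). To show equality we compute the minimal polynomial of γ. From γ = √17 + √195: γ^2 = 17 + 2√(3315) + 195 = 212 + 2√(3315), so γ^2 - 212 = 2√(3315); squaring, (γ^2 - 212)^2 = 4·3315, i.e. γ^4 - 424γ^2 + 44944 - 13260 = 0, i.e. γ^4 - 424γ^2 + 31684 = 0. So γ is a root of x^4 - 424x^2 + 31684. This polynomial is irreducible over Q: it has no rational root (each ±√17 ± √195 is irrational), and any factorization into two quadratics over Q would force √(3315) ∈ Q (pairing opposite roots) or √17, √195 ∈ Q (other pairings), all impossible. Hence [Q(γ):Q] = 4 = [Q(√17, √195):Q], so Q(γ) = Q(√17, √195).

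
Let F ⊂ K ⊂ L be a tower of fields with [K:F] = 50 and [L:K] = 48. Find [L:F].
[L:F] = 2400

The tower law says that for any tower of field extensions F ⊂ K ⊂ L with finite degrees, [L:F] = [L:K] · [K:F]. Here this gives [L:F] = 48 · 50 = 2400.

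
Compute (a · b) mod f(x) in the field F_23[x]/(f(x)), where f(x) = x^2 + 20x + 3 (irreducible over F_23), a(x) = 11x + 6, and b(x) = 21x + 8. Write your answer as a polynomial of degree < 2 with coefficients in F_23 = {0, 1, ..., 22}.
a · b ≡ 10x + 22 (mod f(x))

Multiply in F_23[x]: a(x)·b(x) = (11x + 6)·(21x + 8) = x^2 + 7x + 2. This has degree ≥ 2, so divide by f(x) over F_23: x^2 + 7x + 2 = (1)·(x^2 + 20x + 3) + (10x + 22). Hence a·b ≡ 10x + 22 (mod f). (F_23[x]/(f) is a field with 23^2 = 529 elements since f is irreducible of degree 2.)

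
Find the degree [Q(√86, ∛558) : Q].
[Q(√86, ∛558) : Q] = 6

Let L = Q(√86, ∛558). Since Q(√86) ⊂ L and [Q(√86):Q] = 2, the tower law gives 2 | [L:Q]. Likewise Q(∛558) ⊂ L with [Q(∛558):Q] = 3 (because 558 is not a perfect cube), so 3 | [L:Q]. As gcd(2,3) = 1, [L:Q] is divisible by 6. Conversely L is generated over Q by √86 and ∛558, so [L:Q] ≤ 2·3 = 6. Therefore [Q(√86, ∛558) : Q] = 6.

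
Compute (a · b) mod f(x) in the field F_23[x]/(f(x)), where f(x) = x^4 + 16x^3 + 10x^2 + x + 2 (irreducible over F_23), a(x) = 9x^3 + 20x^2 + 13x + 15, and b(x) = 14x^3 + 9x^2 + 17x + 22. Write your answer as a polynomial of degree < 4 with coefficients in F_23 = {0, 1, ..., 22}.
a · b ≡ 2x^3 + 11x^2 + 12x + 12 (mod f(x))

Multiply in F_23[x]: a(x)·b(x) = (9x^3 + 20x^2 + 13x + 15)·(14x^3 + 9x^2 + 17x + 22) = 11x^6 + 16x^5 + 9x^4 + 14x^3 + 14x^2 + 12x + 8. This has degree ≥ 4, so divide by f(x) over F_23: 11x^6 + 16x^5 + 9x^4 + 14x^3 + 14x^2 + 12x + 8 = (11x^2 + x + 21)·(x^4 + 16x^3 + 10x^2 + x + 2) + (2x^3 + 11x^2 + 12x + 12). Hence a·b ≡ 2x^3 + 11x^2 + 12x + 12 (mod f). (F_23[x]/(f) is a field with 23^4 = 279841 elements since f is irreducible of degree 4.)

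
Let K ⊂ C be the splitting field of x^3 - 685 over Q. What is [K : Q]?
[K : Q] = 6

The roots of x^3 - 685 are ∛685, ω∛685, ω^2∛685 where ω = e^(2πi/3) is a primitive cube root of unity, so K = Q(∛685, ω). Now [Q(∛685):Q] = 3 (since 685 is not a perfect cube, x^3 - 685 is irreducible) and [Q(ω):Q] = 2. Both 2 and 3 divide [K:Q], and [K:Q] ≤ 3·2 = 6, so [K:Q] = 6. (Equivalently: Q(∛685) ⊂ R but ω ∉ R, so [K : Q(∛685)] = 2.)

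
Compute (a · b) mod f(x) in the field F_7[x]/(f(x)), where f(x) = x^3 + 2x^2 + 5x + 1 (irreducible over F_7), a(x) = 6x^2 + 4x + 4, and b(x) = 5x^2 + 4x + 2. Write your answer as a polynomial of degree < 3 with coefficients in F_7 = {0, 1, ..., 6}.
a · b ≡ 4x + 3 (mod f(x))

Multiply in F_7[x]: a(x)·b(x) = (6x^2 + 4x + 4)·(5x^2 + 4x + 2) = 2x^4 + 2x^3 + 6x^2 + 3x + 1. This has degree ≥ 3, so divide by f(x) over F_7: 2x^4 + 2x^3 + 6x^2 + 3x + 1 = (2x + 5)·(x^3 + 2x^2 + 5x + 1) + (4x + 3). Hence a·b ≡ 4x + 3 (mod f). (F_7[x]/(f) is a field with 7^3 = 343 elements since f is irreducible of degree 3.)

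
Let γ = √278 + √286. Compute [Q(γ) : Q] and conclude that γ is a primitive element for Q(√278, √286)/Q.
[Q(γ) : Q] = 4 (equivalently, Q(γ) = Q(√278, √286))

Obviously Q(γ) ⊆ Q(√278, √286), and [Q(√278, √286):Q] = 4 (since 278, 286 are distinct squarefree integers > 1 with 79508 not a perfect square). To show equality we compute the minimal polynomial of γ. From γ = √278 + √286: γ^2 = 278 + 2√(79508) + 286 = 564 + 2√(79508), so γ^2 - 564 = 2√(79508); squaring, (γ^2 - 564)^2 = 4·79508, i.e. γ^4 - 1128γ^2 + 318096 - 318032 = 0, i.e. γ^4 - 1128γ^2 + 64 = 0. So γ is a root of x^4 - 1128x^2 + 64. This polynomial is irreducible over Q: it has no rational root (each ±√278 ± √286 is irrational), and any factorization into two quadratics over Q would force √(79508) ∈ Q (pairing opposite roots) or √278, √286 ∈ Q (other pairings), all impossible. Hence [Q(γ):Q] = 4 = [Q(√278, √286):Q], so Q(γ) = Q(√278, √286).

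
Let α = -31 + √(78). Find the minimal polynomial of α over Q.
m_α(x) = x^2 + 62x + 883

From α + 31 = √(78), squaring gives (α + 31)^2 = 78, i.e. α^2 + 62α + 961 = 78, so α^2 + 62α + 883 = 0. The discriminant of x^2 + 62x + 883 is (62)^2 - 4·(883) = 3844 - 3532 = 312, and 4·(78) is not a perfect square in Q since 78 is squarefree and ≠ 1. Hence x^2 + 62x + 883 is irreducible over Q and is the minimal polynomial of α.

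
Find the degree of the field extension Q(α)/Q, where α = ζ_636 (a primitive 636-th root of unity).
[Q(α):Q] = 208

The minimal polynomial of ζ_636 over Q is the 636-th cyclotomic polynomial Φ_636(x), which is irreducible over Q and has degree φ(636) = 208. Hence [Q(α):Q] = φ(636) = 208.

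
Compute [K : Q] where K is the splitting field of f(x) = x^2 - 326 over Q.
[K : Q] = 2

f(x) = x^2 - 326 factors as (x - √326)(x + √326). The splitting field is K = Q(√326). Since 326 is squarefree and > 1, it is not a perfect square, so x^2 - 326 is irreducible over Q and [Q(√326) : Q] = 2. Hence [K : Q] = 2.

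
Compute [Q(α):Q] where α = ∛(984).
[Q(α):Q] = 3

The minimal polynomial of α is x^3 - 984, irreducible over Q since 984 is not a perfect cube (so x^3 - 984 has no rational root). Hence [Q(α):Q] = deg(m_α) = 3.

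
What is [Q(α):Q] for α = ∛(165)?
[Q(α):Q] = 3

The minimal polynomial of α is x^3 - 165, irreducible over Q since 165 is not a perfect cube (so x^3 - 165 has no rational root). Hence [Q(α):Q] = deg(m_α) = 3.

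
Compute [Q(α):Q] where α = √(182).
[Q(α):Q] = 2

[Q(α):Q] equals the degree of the minimal polynomial of α. Here α^2 = 182 and x^2 - 182 is irreducible (d = 182 is squarefree, ≠ 1, hence not a square), so deg(m_α) = 2. Thus [Q(α):Q] = 2.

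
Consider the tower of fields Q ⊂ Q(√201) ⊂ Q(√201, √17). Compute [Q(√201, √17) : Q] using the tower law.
[Q(√201, √17) : Q] = 4

[Q(√201):Q] = 2 (min poly x^2 - 201, irreducible since 201 is squarefree > 1). For the top step, suppose √17 ∈ Q(√201), say √17 = c + d√201 with c, d ∈ Q. Squaring: 17 = c^2 + 201d^2 + 2cd√201. Since √201 ∉ Q this forces 2cd = 0. If d = 0 then √17 = c ∈ Q, contradicting 17 squarefree > 1. If c = 0 then 17 = 201d^2, so 201·17 = (201d)^2 is a perfect square in Q — but 201·17 = 3417 is not a perfect square (since 201 and 17 are distinct squarefree integers). Contradiction. Hence √17 ∉ Q(√201), so x^2 - 17 stays irreducible over Q(√201) and [Q(√201, √17) : Q(√201)] = 2. By the tower law, [Q(√201, √17) : Q] = 2 · 2 = 4.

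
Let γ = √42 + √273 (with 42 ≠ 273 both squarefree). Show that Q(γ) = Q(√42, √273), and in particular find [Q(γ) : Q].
[Q(γ) : Q] = 4 (equivalently, Q(γ) = Q(√42, √273))

Obviously Q(γ) ⊆ Q(√42, √273), and [Q(√42, √273):Q] = 4 (since 42, 273 are distinct squarefree integers > 1 with 11466 not a perfect square). To show equality we compute the minimal polynomial of γ. From γ = √42 + √273: γ^2 = 42 + 2√(11466) + 273 = 315 + 2√(11466), so γ^2 - 315 = 2√(11466); squaring, (γ^2 - 315)^2 = 4·11466, i.e. γ^4 - 630γ^2 + 99225 - 45864 = 0, i.e. γ^4 - 630γ^2 + 53361 = 0. So γ is a root of x^4 - 630x^2 + 53361. This polynomial is irreducible over Q: it has no rational root (each ±√42 ± √273 is irrational), and any factorization into two quadratics over Q would force √(11466) ∈ Q (pairing opposite roots) or √42, √273 ∈ Q (other pairings), all impossible. Hence [Q(γ):Q] = 4 = [Q(√42, √273):Q], so Q(γ) = Q(√42, √273).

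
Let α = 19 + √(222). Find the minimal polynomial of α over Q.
m_α(x) = x^2 - 38x + 139

From α - 19 = √(222), squaring gives (α - 19)^2 = 222, i.e. α^2 - 38α + 361 = 222, so α^2 - 38α + 139 = 0. The discriminant of x^2 - 38x + 139 is (-38)^2 - 4·(139) = 1444 - 556 = 888, and 4·(222) is not a perfect square in Q since 222 is squarefree and ≠ 1. Hence x^2 - 38x + 139 is irreducible over Q and is the minimal polynomial of α.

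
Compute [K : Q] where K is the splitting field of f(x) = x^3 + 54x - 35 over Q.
[K : Q] = 6

By the rational root test, any rational root of the monic integer polynomial f(x) = x^3 + 54x - 35 must be an integer dividing the constant term -35, i.e. one of ±{1, 5, 7, 35}. Evaluating: f(1) = 20, f(-1) = -90, f(5) = 360, f(-5) = -430, f(7) = 686, f(-7) = -756, f(35) = 44730, f(-35) = -44800; none is 0, so f has no rational root and is therefore irreducible over Q (a cubic with no linear factor over a field is irreducible). For an irreducible cubic, the Galois group is A_3 or S_3 according as the discriminant disc(f) = -4a^3 - 27b^2 = -4·(54)^3 - 27·(-35)^2 = -662931 is or is not a square in Q. Here disc(f) = -662931 is not a perfect square in Q, so the Galois group of f over Q is not contained in A_3 and must be all of S_3. The splitting field has degree |S_3| = 6 over Q, so [K : Q] = 6.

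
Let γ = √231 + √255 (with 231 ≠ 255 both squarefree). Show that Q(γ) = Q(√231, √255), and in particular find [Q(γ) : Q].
[Q(γ) : Q] = 4 (equivalently, Q(γ) = Q(√231, √255))

Obviously Q(γ) ⊆ Q(√231, √255), and [Q(√231, √255):Q] = 4 (since 231, 255 are distinct squarefree integers > 1 with 58905 not a perfect square). To show equality we compute the minimal polynomial of γ. From γ = √231 + √255: γ^2 = 231 + 2√(58905) + 255 = 486 + 2√(58905), so γ^2 - 486 = 2√(58905); squaring, (γ^2 - 486)^2 = 4·58905, i.e. γ^4 - 972γ^2 + 236196 - 235620 = 0, i.e. γ^4 - 972γ^2 + 576 = 0. So γ is a root of x^4 - 972x^2 + 576. This polynomial is irreducible over Q: it has no rational root (each ±√231 ± √255 is irrational), and any factorization into two quadratics over Q would force √(58905) ∈ Q (pairing opposite roots) or √231, √255 ∈ Q (other pairings), all impossible. Hence [Q(γ):Q] = 4 = [Q(√231, √255):Q], so Q(γ) = Q(√231, √255).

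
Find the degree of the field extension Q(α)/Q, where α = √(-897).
[Q(α):Q] = 2

[Q(α):Q] equals the degree of the minimal polynomial of α. Here α^2 = -897 and x^2 + 897 is irreducible (d = -897 is squarefree, ≠ 1, hence not a square), so deg(m_α) = 2. Thus [Q(α):Q] = 2.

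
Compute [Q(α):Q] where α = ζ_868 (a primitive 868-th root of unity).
[Q(α):Q] = 360

The minimal polynomial of ζ_868 over Q is the 868-th cyclotomic polynomial Φ_868(x), which is irreducible over Q and has degree φ(868) = 360. Hence [Q(α):Q] = φ(868) = 360.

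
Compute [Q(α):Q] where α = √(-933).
[Q(α):Q] = 2

[Q(α):Q] equals the degree of the minimal polynomial of α. Here α^2 = -933 and x^2 + 933 is irreducible (d = -933 is squarefree, ≠ 1, hence not a square), so deg(m_α) = 2. Thus [Q(α):Q] = 2.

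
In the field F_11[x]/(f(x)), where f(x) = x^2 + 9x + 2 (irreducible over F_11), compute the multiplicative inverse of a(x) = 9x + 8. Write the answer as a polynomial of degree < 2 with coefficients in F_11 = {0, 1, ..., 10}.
a(x)^(-1) ≡ 5x + 10 (mod f(x))

Since f is irreducible over F_11, F_11[x]/(f) is a field and a(x) ≠ 0 has an inverse. Apply the extended Euclidean algorithm to f(x) and a(x) in F_11[x]: f(x) = (5x + 10)·a(x) + (10). The last nonzero remainder is the constant 10 = gcd(f, a) in F_11. Back-substituting through the division chain expresses 10 = s(x)·a(x) + t(x)·f(x) with s(x) ≡ 6x + 1 (mod f), so (6x + 1)·a(x) ≡ 10 (mod f). Multiplying by 10^(-1) ≡ 10 in F_11 gives a(x)^(-1) ≡ 10·(6x + 1) ≡ 5x + 10 (mod f). Check: (9x + 8)·(5x + 10) = x^2 + 9x + 3 ≡ 1 (mod x^2 + 9x + 2).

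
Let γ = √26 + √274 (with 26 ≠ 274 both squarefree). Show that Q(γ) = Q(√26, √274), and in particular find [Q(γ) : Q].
[Q(γ) : Q] = 4 (equivalently, Q(γ) = Q(√26, √274))

Obviously Q(γ) ⊆ Q(√26, √274), and [Q(√26, √274):Q] = 4 (since 26, 274 are distinct squarefree integers > 1 with 7124 not a perfect square). To show equality we compute the minimal polynomial of γ. From γ = √26 + √274: γ^2 = 26 + 2√(7124) + 274 = 300 + 2√(7124), so γ^2 - 300 = 2√(7124); squaring, (γ^2 - 300)^2 = 4·7124, i.e. γ^4 - 600γ^2 + 90000 - 28496 = 0, i.e. γ^4 - 600γ^2 + 61504 = 0. So γ is a root of x^4 - 600x^2 + 61504. This polynomial is irreducible over Q: it has no rational root (each ±√26 ± √274 is irrational), and any factorization into two quadratics over Q would force √(7124) ∈ Q (pairing opposite roots) or √26, √274 ∈ Q (other pairings), all impossible. Hence [Q(γ):Q] = 4 = [Q(√26, √274):Q], so Q(γ) = Q(√26, √274).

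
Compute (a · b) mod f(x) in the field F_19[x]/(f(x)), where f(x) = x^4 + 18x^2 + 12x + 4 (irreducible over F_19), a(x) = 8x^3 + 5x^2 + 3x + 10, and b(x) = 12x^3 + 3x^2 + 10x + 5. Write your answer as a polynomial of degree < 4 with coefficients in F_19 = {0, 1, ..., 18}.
a · b ≡ 6x^3 + 3x^2 + 16 (mod f(x))

Multiply in F_19[x]: a(x)·b(x) = (8x^3 + 5x^2 + 3x + 10)·(12x^3 + 3x^2 + 10x + 5) = x^6 + 8x^5 + 17x^4 + 10x^3 + 9x^2 + x + 12. This has degree ≥ 4, so divide by f(x) over F_19: x^6 + 8x^5 + 17x^4 + 10x^3 + 9x^2 + x + 12 = (x^2 + 8x + 18)·(x^4 + 18x^2 + 12x + 4) + (6x^3 + 3x^2 + 16). Hence a·b ≡ 6x^3 + 3x^2 + 16 (mod f). (F_19[x]/(f) is a field with 19^4 = 130321 elements since f is irreducible of degree 4.)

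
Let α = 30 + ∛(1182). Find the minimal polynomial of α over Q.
m_α(x) = x^3 - 90x^2 + 2700x - 28182

Set β = α - 30 = ∛(1182), so β^3 = 1182. Then (α - 30)^3 - 1182 = 0, i.e. α is a root of g(x) = (x - 30)^3 - 1182 = x^3 - 90x^2 + 2700x - 28182. Since g(x) = h(x - 30) where h(x) = x^3 - 1182, and h is irreducible over Q (because 1182 is not a perfect cube, so h has no rational root, and a monic cubic with no rational root is irreducible), g is also irreducible (irreducibility is preserved under the substitution x → x - 30). Hence m_α(x) = x^3 - 90x^2 + 2700x - 28182.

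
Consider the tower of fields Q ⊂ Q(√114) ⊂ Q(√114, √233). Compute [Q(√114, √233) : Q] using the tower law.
[Q(√114, √233) : Q] = 4

[Q(√114):Q] = 2 (min poly x^2 - 114, irreducible since 114 is squarefree > 1). For the top step, suppose √233 ∈ Q(√114), say √233 = c + d√114 with c, d ∈ Q. Squaring: 233 = c^2 + 114d^2 + 2cd√114. Since √114 ∉ Q this forces 2cd = 0. If d = 0 then √233 = c ∈ Q, contradicting 233 squarefree > 1. If c = 0 then 233 = 114d^2, so 114·233 = (114d)^2 is a perfect square in Q — but 114·233 = 26562 is not a perfect square (since 114 and 233 are distinct squarefree integers). Contradiction. Hence √233 ∉ Q(√114), so x^2 - 233 stays irreducible over Q(√114) and [Q(√114, √233) : Q(√114)] = 2. By the tower law, [Q(√114, √233) : Q] = 2 · 2 = 4.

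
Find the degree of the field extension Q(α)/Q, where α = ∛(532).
[Q(α):Q] = 3

The minimal polynomial of α is x^3 - 532, irreducible over Q since 532 is not a perfect cube (so x^3 - 532 has no rational root). Hence [Q(α):Q] = deg(m_α) = 3.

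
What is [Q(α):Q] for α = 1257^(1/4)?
[Q(α):Q] = 4

α is a root of x^4 - 1257. By Eisenstein's criterion at the prime p = 3 (which divides the constant term 1257 but p^2 = 9 does not, since 1257 is squarefree), x^4 - 1257 is irreducible over Q. Hence [Q(α):Q] = 4.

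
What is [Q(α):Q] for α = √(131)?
[Q(α):Q] = 2

[Q(α):Q] equals the degree of the minimal polynomial of α. Here α^2 = 131 and x^2 - 131 is irreducible (d = 131 is squarefree, ≠ 1, hence not a square), so deg(m_α) = 2. Thus [Q(α):Q] = 2.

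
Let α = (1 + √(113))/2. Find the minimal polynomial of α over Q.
m_α(x) = x^2 - x - 28

From 2α - 1 = √(113), squaring gives (2α - 1)^2 = 113, i.e. 4α^2 - 4α + 1 = 113, so α^2 - α + (1 - 113)/4 = 0. Since 113 ≡ 1 (mod 4), (1 - 113)/4 = -28 ∈ Z. The polynomial x^2 - x - 28 has discriminant 1 - 4·(-28) = 113, which is not a perfect square in Q (d = 113 is squarefree and ≠ 1), so x^2 - x - 28 is irreducible over Q. It is the minimal polynomial of α.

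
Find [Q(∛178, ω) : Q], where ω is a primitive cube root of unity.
[Q(∛178, ω) : Q] = 6

[Q(∛178):Q] = 3 (min poly x^3 - 178, irreducible since 178 is not a perfect cube). [Q(ω):Q] = 2 (min poly x^2 + x + 1). Since Q(∛178) ⊂ R and ω ∉ R, we have ω ∉ Q(∛178), so x^2 + x + 1 remains irreducible over Q(∛178) and [Q(∛178, ω) : Q(∛178)] = 2. By the tower law, [Q(∛178, ω) : Q] = 3 · 2 = 6. (In fact Q(∛178, ω) is the splitting field of x^3 - 178 over Q.)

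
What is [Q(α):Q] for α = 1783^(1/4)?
[Q(α):Q] = 4

α is a root of x^4 - 1783. By Eisenstein's criterion at the prime p = 1783 (which divides the constant term 1783 but p^2 = 3179089 does not, since 1783 is squarefree), x^4 - 1783 is irreducible over Q. Hence [Q(α):Q] = 4.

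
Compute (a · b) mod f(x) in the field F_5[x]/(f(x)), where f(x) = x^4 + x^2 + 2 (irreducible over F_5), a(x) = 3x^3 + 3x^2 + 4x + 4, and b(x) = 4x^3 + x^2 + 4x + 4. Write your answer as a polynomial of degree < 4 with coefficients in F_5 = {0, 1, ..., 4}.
a · b ≡ 4x^3 + 4x^2 + 2x + 3 (mod f(x))

Multiply in F_5[x]: a(x)·b(x) = (3x^3 + 3x^2 + 4x + 4)·(4x^3 + x^2 + 4x + 4) = 2x^6 + x^4 + 4x^3 + 2x^2 + 2x + 1. This has degree ≥ 4, so divide by f(x) over F_5: 2x^6 + x^4 + 4x^3 + 2x^2 + 2x + 1 = (2x^2 + 4)·(x^4 + x^2 + 2) + (4x^3 + 4x^2 + 2x + 3). Hence a·b ≡ 4x^3 + 4x^2 + 2x + 3 (mod f). (F_5[x]/(f) is a field with 5^4 = 625 elements since f is irreducible of degree 4.)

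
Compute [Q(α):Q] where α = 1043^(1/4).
[Q(α):Q] = 4

α is a root of x^4 - 1043. By Eisenstein's criterion at the prime p = 7 (which divides the constant term 1043 but p^2 = 49 does not, since 1043 is squarefree), x^4 - 1043 is irreducible over Q. Hence [Q(α):Q] = 4.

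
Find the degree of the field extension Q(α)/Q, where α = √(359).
[Q(α):Q] = 2

[Q(α):Q] equals the degree of the minimal polynomial of α. Here α^2 = 359 and x^2 - 359 is irreducible (d = 359 is squarefree, ≠ 1, hence not a square), so deg(m_α) = 2. Thus [Q(α):Q] = 2.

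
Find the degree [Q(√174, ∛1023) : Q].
[Q(√174, ∛1023) : Q] = 6

Let L = Q(√174, ∛1023). Since Q(√174) ⊂ L and [Q(√174):Q] = 2, the tower law gives 2 | [L:Q]. Likewise Q(∛1023) ⊂ L with [Q(∛1023):Q] = 3 (because 1023 is not a perfect cube), so 3 | [L:Q]. As gcd(2,3) = 1, [L:Q] is divisible by 6. Conversely L is generated over Q by √174 and ∛1023, so [L:Q] ≤ 2·3 = 6. Therefore [Q(√174, ∛1023) : Q] = 6.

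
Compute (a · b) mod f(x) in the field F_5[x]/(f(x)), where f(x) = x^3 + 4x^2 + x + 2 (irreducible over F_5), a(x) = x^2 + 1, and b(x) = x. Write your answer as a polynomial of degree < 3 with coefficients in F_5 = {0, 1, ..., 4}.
a · b ≡ x^2 + 3 (mod f(x))

Multiply in F_5[x]: a(x)·b(x) = (x^2 + 1)·(x) = x^3 + x. This has degree ≥ 3, so divide by f(x) over F_5: x^3 + x = (1)·(x^3 + 4x^2 + x + 2) + (x^2 + 3). Hence a·b ≡ x^2 + 3 (mod f). (F_5[x]/(f) is a field with 5^3 = 125 elements since f is irreducible of degree 3.)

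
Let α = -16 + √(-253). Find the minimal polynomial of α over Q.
m_α(x) = x^2 + 32x + 509

From α + 16 = √(-253), squaring gives (α + 16)^2 = -253, i.e. α^2 + 32α + 256 = -253, so α^2 + 32α + 509 = 0. The discriminant of x^2 + 32x + 509 is (32)^2 - 4·(509) = 1024 - 2036 = -1012, and 4·(-253) is not a perfect square in Q since -253 is squarefree and ≠ 1. Hence x^2 + 32x + 509 is irreducible over Q and is the minimal polynomial of α.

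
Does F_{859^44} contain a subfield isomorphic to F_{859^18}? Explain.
No: F_{859^18} is not a subfield of F_{859^44}

F_{p^m} embeds in F_{p^n} iff m | n. Here 18 ∤ 44 (since 44 = 2·18 + 8 with remainder 8 ≠ 0), so F_{859^18} is not a subfield of F_{859^44}. Equivalently: if it were, the tower law would give 18 = [F_{859^18}:F_859] dividing [F_{859^44}:F_859] = 44, contradiction.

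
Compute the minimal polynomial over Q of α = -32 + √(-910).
m_α(x) = x^2 + 64x + 1934

From α + 32 = √(-910), squaring gives (α + 32)^2 = -910, i.e. α^2 + 64α + 1024 = -910, so α^2 + 64α + 1934 = 0. The discriminant of x^2 + 64x + 1934 is (64)^2 - 4·(1934) = 4096 - 7736 = -3640, and 4·(-910) is not a perfect square in Q since -910 is squarefree and ≠ 1. Hence x^2 + 64x + 1934 is irreducible over Q and is the minimal polynomial of α.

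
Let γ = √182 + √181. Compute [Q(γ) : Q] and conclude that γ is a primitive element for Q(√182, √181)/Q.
[Q(γ) : Q] = 4 (equivalently, Q(γ) = Q(√182, √181))

Obviously Q(γ) ⊆ Q(√182, √181), and [Q(√182, √181):Q] = 4 (since 182, 181 are distinct squarefree integers > 1 with 32942 not a perfect square). To show equality we compute the minimal polynomial of γ. From γ = √182 + √181: γ^2 = 182 + 2√(32942) + 181 = 363 + 2√(32942), so γ^2 - 363 = 2√(32942); squaring, (γ^2 - 363)^2 = 4·32942, i.e. γ^4 - 726γ^2 + 131769 - 131768 = 0, i.e. γ^4 - 726γ^2 + 1 = 0. So γ is a root of x^4 - 726x^2 + 1. This polynomial is irreducible over Q: it has no rational root (each ±√182 ± √181 is irrational), and any factorization into two quadratics over Q would force √(32942) ∈ Q (pairing opposite roots) or √182, √181 ∈ Q (other pairings), all impossible. Hence [Q(γ):Q] = 4 = [Q(√182, √181):Q], so Q(γ) = Q(√182, √181).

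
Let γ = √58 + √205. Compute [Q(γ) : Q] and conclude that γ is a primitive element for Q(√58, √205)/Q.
[Q(γ) : Q] = 4 (equivalently, Q(γ) = Q(√58, √205))

Obviously Q(γ) ⊆ Q(√58, √205), and [Q(√58, √205):Q] = 4 (since 58, 205 are distinct squarefree integers > 1 with 11890 not a perfect square). To show equality we compute the minimal polynomial of γ. From γ = √58 + √205: γ^2 = 58 + 2√(11890) + 205 = 263 + 2√(11890), so γ^2 - 263 = 2√(11890); squaring, (γ^2 - 263)^2 = 4·11890, i.e. γ^4 - 526γ^2 + 69169 - 47560 = 0, i.e. γ^4 - 526γ^2 + 21609 = 0. So γ is a root of x^4 - 526x^2 + 21609. This polynomial is irreducible over Q: it has no rational root (each ±√58 ± √205 is irrational), and any factorization into two quadratics over Q would force √(11890) ∈ Q (pairing opposite roots) or √58, √205 ∈ Q (other pairings), all impossible. Hence [Q(γ):Q] = 4 = [Q(√58, √205):Q], so Q(γ) = Q(√58, √205).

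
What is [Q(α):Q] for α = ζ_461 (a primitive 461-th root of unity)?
[Q(α):Q] = 460

The minimal polynomial of ζ_461 over Q is the 461-th cyclotomic polynomial Φ_461(x), which is irreducible over Q and has degree φ(461) = 460. Hence [Q(α):Q] = φ(461) = 460.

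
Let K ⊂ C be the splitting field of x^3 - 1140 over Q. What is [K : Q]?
[K : Q] = 6

The roots of x^3 - 1140 are ∛1140, ω∛1140, ω^2∛1140 where ω = e^(2πi/3) is a primitive cube root of unity, so K = Q(∛1140, ω). Now [Q(∛1140):Q] = 3 (since 1140 is not a perfect cube, x^3 - 1140 is irreducible) and [Q(ω):Q] = 2. Both 2 and 3 divide [K:Q], and [K:Q] ≤ 3·2 = 6, so [K:Q] = 6. (Equivalently: Q(∛1140) ⊂ R but ω ∉ R, so [K : Q(∛1140)] = 2.)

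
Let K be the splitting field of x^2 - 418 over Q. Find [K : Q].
[K : Q] = 2

f(x) = x^2 - 418 factors as (x - √418)(x + √418). The splitting field is K = Q(√418). Since 418 is squarefree and > 1, it is not a perfect square, so x^2 - 418 is irreducible over Q and [Q(√418) : Q] = 2. Hence [K : Q] = 2.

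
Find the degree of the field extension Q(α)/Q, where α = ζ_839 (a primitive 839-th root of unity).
[Q(α):Q] = 838

The minimal polynomial of ζ_839 over Q is the 839-th cyclotomic polynomial Φ_839(x), which is irreducible over Q and has degree φ(839) = 838. Hence [Q(α):Q] = φ(839) = 838.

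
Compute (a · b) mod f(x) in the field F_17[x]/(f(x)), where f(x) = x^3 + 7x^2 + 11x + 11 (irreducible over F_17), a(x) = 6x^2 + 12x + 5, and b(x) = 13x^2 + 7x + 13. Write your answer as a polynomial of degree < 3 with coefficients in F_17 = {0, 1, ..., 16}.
a · b ≡ 3x^2 + 16x (mod f(x))

Multiply in F_17[x]: a(x)·b(x) = (6x^2 + 12x + 5)·(13x^2 + 7x + 13) = 10x^4 + 11x^3 + 6x^2 + 4x + 14. This has degree ≥ 3, so divide by f(x) over F_17: 10x^4 + 11x^3 + 6x^2 + 4x + 14 = (10x + 9)·(x^3 + 7x^2 + 11x + 11) + (3x^2 + 16x). Hence a·b ≡ 3x^2 + 16x (mod f). (F_17[x]/(f) is a field with 17^3 = 4913 elements since f is irreducible of degree 3.)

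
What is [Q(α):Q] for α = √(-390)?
[Q(α):Q] = 2

[Q(α):Q] equals the degree of the minimal polynomial of α. Here α^2 = -390 and x^2 + 390 is irreducible (d = -390 is squarefree, ≠ 1, hence not a square), so deg(m_α) = 2. Thus [Q(α):Q] = 2.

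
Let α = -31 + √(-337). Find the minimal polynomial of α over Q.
m_α(x) = x^2 + 62x + 1298

From α + 31 = √(-337), squaring gives (α + 31)^2 = -337, i.e. α^2 + 62α + 961 = -337, so α^2 + 62α + 1298 = 0. The discriminant of x^2 + 62x + 1298 is (62)^2 - 4·(1298) = 3844 - 5192 = -1348, and 4·(-337) is not a perfect square in Q since -337 is squarefree and ≠ 1. Hence x^2 + 62x + 1298 is irreducible over Q and is the minimal polynomial of α.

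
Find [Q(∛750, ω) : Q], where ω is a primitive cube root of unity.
[Q(∛750, ω) : Q] = 6

[Q(∛750):Q] = 3 (min poly x^3 - 750, irreducible since 750 is not a perfect cube). [Q(ω):Q] = 2 (min poly x^2 + x + 1). Since Q(∛750) ⊂ R and ω ∉ R, we have ω ∉ Q(∛750), so x^2 + x + 1 remains irreducible over Q(∛750) and [Q(∛750, ω) : Q(∛750)] = 2. By the tower law, [Q(∛750, ω) : Q] = 3 · 2 = 6. (In fact Q(∛750, ω) is the splitting field of x^3 - 750 over Q.)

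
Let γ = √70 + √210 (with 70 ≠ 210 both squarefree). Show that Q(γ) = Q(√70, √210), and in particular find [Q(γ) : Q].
[Q(γ) : Q] = 4 (equivalently, Q(γ) = Q(√70, √210))

Obviously Q(γ) ⊆ Q(√70, √210), and [Q(√70, √210):Q] = 4 (since 70, 210 are distinct squarefree integers > 1 with 14700 not a perfect square). To show equality we compute the minimal polynomial of γ. From γ = √70 + √210: γ^2 = 70 + 2√(14700) + 210 = 280 + 2√(14700), so γ^2 - 280 = 2√(14700); squaring, (γ^2 - 280)^2 = 4·14700, i.e. γ^4 - 560γ^2 + 78400 - 58800 = 0, i.e. γ^4 - 560γ^2 + 19600 = 0. So γ is a root of x^4 - 560x^2 + 19600. This polynomial is irreducible over Q: it has no rational root (each ±√70 ± √210 is irrational), and any factorization into two quadratics over Q would force √(14700) ∈ Q (pairing opposite roots) or √70, √210 ∈ Q (other pairings), all impossible. Hence [Q(γ):Q] = 4 = [Q(√70, √210):Q], so Q(γ) = Q(√70, √210).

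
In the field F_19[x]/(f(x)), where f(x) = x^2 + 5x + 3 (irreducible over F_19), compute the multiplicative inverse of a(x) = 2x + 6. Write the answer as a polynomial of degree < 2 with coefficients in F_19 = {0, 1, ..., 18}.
a(x)^(-1) ≡ 16x + 13 (mod f(x))

Since f is irreducible over F_19, F_19[x]/(f) is a field and a(x) ≠ 0 has an inverse. Apply the extended Euclidean algorithm to f(x) and a(x) in F_19[x]: f(x) = (10x + 1)·a(x) + (16). The last nonzero remainder is the constant 16 = gcd(f, a) in F_19. Back-substituting through the division chain expresses 16 = s(x)·a(x) + t(x)·f(x) with s(x) ≡ 9x + 18 (mod f), so (9x + 18)·a(x) ≡ 16 (mod f). Multiplying by 16^(-1) ≡ 6 in F_19 gives a(x)^(-1) ≡ 6·(9x + 18) ≡ 16x + 13 (mod f). Check: (2x + 6)·(16x + 13) = 13x^2 + 8x + 2 ≡ 1 (mod x^2 + 5x + 3).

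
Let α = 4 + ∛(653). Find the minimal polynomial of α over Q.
m_α(x) = x^3 - 12x^2 + 48x - 717

Set β = α - 4 = ∛(653), so β^3 = 653. Then (α - 4)^3 - 653 = 0, i.e. α is a root of g(x) = (x - 4)^3 - 653 = x^3 - 12x^2 + 48x - 717. Since g(x) = h(x - 4) where h(x) = x^3 - 653, and h is irreducible over Q (because 653 is not a perfect cube, so h has no rational root, and a monic cubic with no rational root is irreducible), g is also irreducible (irreducibility is preserved under the substitution x → x - 4). Hence m_α(x) = x^3 - 12x^2 + 48x - 717.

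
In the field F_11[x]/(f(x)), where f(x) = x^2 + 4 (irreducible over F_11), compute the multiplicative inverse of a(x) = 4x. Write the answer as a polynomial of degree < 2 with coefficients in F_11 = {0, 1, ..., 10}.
a(x)^(-1) ≡ 2x (mod f(x))

Since f is irreducible over F_11, F_11[x]/(f) is a field and a(x) ≠ 0 has an inverse. Apply the extended Euclidean algorithm to f(x) and a(x) in F_11[x]: f(x) = (3x)·a(x) + (4). The last nonzero remainder is the constant 4 = gcd(f, a) in F_11. Back-substituting through the division chain expresses 4 = s(x)·a(x) + t(x)·f(x) with s(x) ≡ 8x (mod f), so (8x)·a(x) ≡ 4 (mod f). Multiplying by 4^(-1) ≡ 3 in F_11 gives a(x)^(-1) ≡ 3·(8x) ≡ 2x (mod f). Check: (4x)·(2x) = 8x^2 ≡ 1 (mod x^2 + 4).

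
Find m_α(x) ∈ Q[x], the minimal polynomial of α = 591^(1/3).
m_α(x) = x^3 - 591

α satisfies α^3 = 591, so x^3 - 591 annihilates α. By the rational root test, a rational root p/q (in lowest terms) of x^3 - 591 would satisfy p^3 = 591 q^3, forcing q = 1 and p^3 = 591; but 591 is not a perfect cube, contradiction. A monic cubic over Q with no rational root is irreducible (any nontrivial factorization would include a linear factor). Hence x^3 - 591 is the minimal polynomial of α, and in particular [Q(α):Q] = 3.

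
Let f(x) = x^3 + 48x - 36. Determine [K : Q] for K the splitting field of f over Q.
[K : Q] = 6

By the rational root test, any rational root of the monic integer polynomial f(x) = x^3 + 48x - 36 must be an integer dividing the constant term -36, i.e. one of ±{1, 2, 3, 4, 6, 9, 12, 18, 36}. Evaluating: f(1) = 13, f(-1) = -85, f(2) = 68, f(-2) = -140, f(3) = 135, f(-3) = -207, f(4) = 220, f(-4) = -292, f(6) = 468, f(-6) = -540, f(9) = 1125, f(-9) = -1197, f(12) = 2268, f(-12) = -2340, f(18) = 6660, f(-18) = -6732, f(36) = 48348, f(-36) = -48420; none is 0, so f has no rational root and is therefore irreducible over Q (a cubic with no linear factor over a field is irreducible). For an irreducible cubic, the Galois group is A_3 or S_3 according as the discriminant disc(f) = -4a^3 - 27b^2 = -4·(48)^3 - 27·(-36)^2 = -477360 is or is not a square in Q. Here disc(f) = -477360 is not a perfect square in Q, so the Galois group of f over Q is not contained in A_3 and must be all of S_3. The splitting field has degree |S_3| = 6 over Q, so [K : Q] = 6.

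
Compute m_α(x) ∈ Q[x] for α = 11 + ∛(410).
m_α(x) = x^3 - 33x^2 + 363x - 1741

Set β = α - 11 = ∛(410), so β^3 = 410. Then (α - 11)^3 - 410 = 0, i.e. α is a root of g(x) = (x - 11)^3 - 410 = x^3 - 33x^2 + 363x - 1741. Since g(x) = h(x - 11) where h(x) = x^3 - 410, and h is irreducible over Q (because 410 is not a perfect cube, so h has no rational root, and a monic cubic with no rational root is irreducible), g is also irreducible (irreducibility is preserved under the substitution x → x - 11). Hence m_α(x) = x^3 - 33x^2 + 363x - 1741.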